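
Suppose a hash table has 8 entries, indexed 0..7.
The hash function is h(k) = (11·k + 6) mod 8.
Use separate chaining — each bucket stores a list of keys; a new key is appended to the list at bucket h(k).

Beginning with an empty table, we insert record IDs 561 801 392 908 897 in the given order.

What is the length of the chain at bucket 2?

1

561 -> bucket 1
801 -> bucket 1 (collision)
392 -> bucket 6
908 -> bucket 2
897 -> bucket 1 (collision)
Final buckets:
0: .
1: 561 -> 801 -> 897
2: 908
3: .
4: .
5: .
6: 392
7: .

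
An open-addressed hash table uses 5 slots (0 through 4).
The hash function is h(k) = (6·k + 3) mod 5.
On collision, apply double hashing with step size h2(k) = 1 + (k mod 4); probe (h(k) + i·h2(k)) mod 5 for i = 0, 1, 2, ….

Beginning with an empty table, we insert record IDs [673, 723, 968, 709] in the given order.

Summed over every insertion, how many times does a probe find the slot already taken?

673: h=1 -> slot 1
723: h=1, h2=4, probe 1,0 -> slot 0
968: h=1, h2=1, probe 1,2 -> slot 2
709: h=2, h2=2, probe 2,4 -> slot 4
Table: [723, 673, 968, —, 709]

3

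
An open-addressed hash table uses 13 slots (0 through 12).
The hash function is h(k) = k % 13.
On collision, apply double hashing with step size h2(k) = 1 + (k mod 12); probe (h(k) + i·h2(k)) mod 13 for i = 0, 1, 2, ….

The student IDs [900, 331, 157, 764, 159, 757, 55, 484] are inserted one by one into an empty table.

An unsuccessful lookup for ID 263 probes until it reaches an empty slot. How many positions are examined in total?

900 hashes to 3; slot 3 is free => place at 3.
331 hashes to 6; slot 6 is free => place at 6.
157 hashes to 1; slot 1 is free => place at 1.
764 hashes to 10; slot 10 is free => place at 10.
159 hashes to 3, h2=4; 3 taken => place at 7.
757 hashes to 3, h2=2; 3 taken => place at 5.
55 hashes to 3, h2=8; 3 taken => place at 11.
484 hashes to 3, h2=5; 3 taken => place at 8.
Table: [_, 157, _, 900, _, 757, 331, 159, 484, _, 764, 55, _]
Lookup 263: h=3, h2=12, probe 3,2 → slot 2 empty, not found.

2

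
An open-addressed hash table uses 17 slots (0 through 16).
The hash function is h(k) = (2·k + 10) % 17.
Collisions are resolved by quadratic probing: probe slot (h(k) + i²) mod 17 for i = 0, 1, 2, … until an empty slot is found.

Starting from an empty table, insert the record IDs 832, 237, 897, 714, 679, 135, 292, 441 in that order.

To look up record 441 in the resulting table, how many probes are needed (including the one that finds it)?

Insert 832: h=8, slot 8 empty → index 8.
Insert 237: h=8, slot 8 occupied → index 9.
Insert 897: h=2, slot 2 empty → index 2.
Insert 714: h=10, slot 10 empty → index 10.
Insert 679: h=8, slots 8,9 occupied → index 12.
Insert 135: h=8, slots 8,9,12 occupied → index 0.
Insert 292: h=16, slot 16 empty → index 16.
Insert 441: h=8, slots 8,9,12,0 occupied → index 7.
Table: [135, ., 897, ., ., ., ., 441, 832, 237, 714, ., 679, ., ., ., 292]
Lookup 441: h=8, probe 8,9,12,0,7 → found at 7.

5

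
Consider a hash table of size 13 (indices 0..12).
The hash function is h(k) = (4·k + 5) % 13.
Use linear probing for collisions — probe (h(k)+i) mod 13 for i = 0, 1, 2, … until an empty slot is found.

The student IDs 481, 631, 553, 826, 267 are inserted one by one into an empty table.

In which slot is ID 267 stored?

10

481 hashes to 5; slot 5 is free -> place at 5.
631 hashes to 7; slot 7 is free -> place at 7.
553 hashes to 7; 7 taken -> place at 8.
826 hashes to 7; 7,8 taken -> place at 9.
267 hashes to 7; 7,8,9 taken -> place at 10.
Table: [-, -, -, -, -, 481, -, 631, 553, 826, 267, -, -]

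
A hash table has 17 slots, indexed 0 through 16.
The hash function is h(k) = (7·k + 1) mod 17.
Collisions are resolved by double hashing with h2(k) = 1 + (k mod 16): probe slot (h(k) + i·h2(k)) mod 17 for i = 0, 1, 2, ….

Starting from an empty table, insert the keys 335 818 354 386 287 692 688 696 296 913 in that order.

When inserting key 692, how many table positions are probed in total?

335 hashes to 0; slot 0 is free → place at 0.
818 hashes to 15; slot 15 is free → place at 15.
354 hashes to 14; slot 14 is free → place at 14.
386 hashes to 0, h2=3; 0 taken → place at 3.
287 hashes to 4; slot 4 is free → place at 4.
692 hashes to 0, h2=5; 0 taken → place at 5.
688 hashes to 6; slot 6 is free → place at 6.
696 hashes to 11; slot 11 is free → place at 11.
296 hashes to 16; slot 16 is free → place at 16.
913 hashes to 0, h2=2; 0 taken → place at 2.
Table: [335, —, 913, 386, 287, 692, 688, —, —, —, —, 696, —, —, 354, 818, 296]

2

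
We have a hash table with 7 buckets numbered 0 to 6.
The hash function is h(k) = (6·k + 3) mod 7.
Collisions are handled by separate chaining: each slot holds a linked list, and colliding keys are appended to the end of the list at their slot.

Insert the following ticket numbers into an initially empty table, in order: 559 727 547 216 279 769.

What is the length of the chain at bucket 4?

5

Insert 559: h=4, bucket 4 empty -> new chain.
Insert 727: h=4, bucket 4 nonempty -> append to chain.
Insert 547: h=2, bucket 2 empty -> new chain.
Insert 216: h=4, bucket 4 nonempty -> append to chain.
Insert 279: h=4, bucket 4 nonempty -> append to chain.
Insert 769: h=4, bucket 4 nonempty -> append to chain.
Final buckets:
0: .
1: .
2: 547
3: .
4: 559 -> 727 -> 216 -> 279 -> 769
5: .
6: .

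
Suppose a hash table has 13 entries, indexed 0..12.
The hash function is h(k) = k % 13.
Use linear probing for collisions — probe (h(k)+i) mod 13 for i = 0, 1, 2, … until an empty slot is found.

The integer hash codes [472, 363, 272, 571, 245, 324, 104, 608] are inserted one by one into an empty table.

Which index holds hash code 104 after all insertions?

3

472 hashes to 4; slot 4 is free → place at 4.
363 hashes to 12; slot 12 is free → place at 12.
272 hashes to 12; 12 taken → place at 0.
571 hashes to 12; 12,0 taken → place at 1.
245 hashes to 11; slot 11 is free → place at 11.
324 hashes to 12; 12,0,1 taken → place at 2.
104 hashes to 0; 0,1,2 taken → place at 3.
608 hashes to 10; slot 10 is free → place at 10.
Table: [272, 571, 324, 104, 472, _, _, _, _, _, 608, 245, 363]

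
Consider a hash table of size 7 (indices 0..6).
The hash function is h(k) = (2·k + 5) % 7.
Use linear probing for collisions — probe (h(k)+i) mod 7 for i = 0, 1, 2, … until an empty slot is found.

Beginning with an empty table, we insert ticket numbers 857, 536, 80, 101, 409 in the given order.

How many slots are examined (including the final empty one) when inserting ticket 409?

857: h=4 -> slot 4
536: h=6 -> slot 6
80: h=4, probe 4,5 -> slot 5
101: h=4, probe 4,5,6,0 -> slot 0
409: h=4, probe 4,5,6,0,1 -> slot 1
Table: [101, 409, ., ., 857, 80, 536]

5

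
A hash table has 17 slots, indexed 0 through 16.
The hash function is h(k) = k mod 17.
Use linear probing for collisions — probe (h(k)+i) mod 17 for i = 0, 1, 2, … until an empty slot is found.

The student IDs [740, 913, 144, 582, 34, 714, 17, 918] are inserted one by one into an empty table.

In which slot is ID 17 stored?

2

Insert 740: h=9, slot 9 empty -> index 9.
Insert 913: h=12, slot 12 empty -> index 12.
Insert 144: h=8, slot 8 empty -> index 8.
Insert 582: h=4, slot 4 empty -> index 4.
Insert 34: h=0, slot 0 empty -> index 0.
Insert 714: h=0, slot 0 occupied -> index 1.
Insert 17: h=0, slots 0,1 occupied -> index 2.
Insert 918: h=0, slots 0,1,2 occupied -> index 3.
Table: [34, 714, 17, 918, 582, —, —, —, 144, 740, —, —, 913, —, —, —, —]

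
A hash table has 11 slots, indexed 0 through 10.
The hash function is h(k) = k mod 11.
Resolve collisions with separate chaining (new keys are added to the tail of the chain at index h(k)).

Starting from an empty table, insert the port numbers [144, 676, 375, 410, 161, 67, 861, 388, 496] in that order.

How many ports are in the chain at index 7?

Insert 144: h=1, bucket 1 empty → new chain.
Insert 676: h=5, bucket 5 empty → new chain.
Insert 375: h=1, bucket 1 nonempty → append to chain.
Insert 410: h=3, bucket 3 empty → new chain.
Insert 161: h=7, bucket 7 empty → new chain.
Insert 67: h=1, bucket 1 nonempty → append to chain.
Insert 861: h=3, bucket 3 nonempty → append to chain.
Insert 388: h=3, bucket 3 nonempty → append to chain.
Insert 496: h=1, bucket 1 nonempty → append to chain.
Final buckets:
0: ∅
1: 144 -> 375 -> 67 -> 496
2: ∅
3: 410 -> 861 -> 388
4: ∅
5: 676
6: ∅
7: 161
8: ∅
9: ∅
10: ∅

1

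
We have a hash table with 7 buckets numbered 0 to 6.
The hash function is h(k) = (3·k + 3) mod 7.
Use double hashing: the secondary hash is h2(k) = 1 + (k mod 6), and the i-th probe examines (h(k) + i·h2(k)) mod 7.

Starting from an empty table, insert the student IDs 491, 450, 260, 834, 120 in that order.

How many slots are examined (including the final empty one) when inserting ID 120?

Insert 491: h=6, slot 6 empty -> index 6.
Insert 450: h=2, slot 2 empty -> index 2.
Insert 260: h=6, h2=3, slots 6,2 occupied -> index 5.
Insert 834: h=6, h2=1, slot 6 occupied -> index 0.
Insert 120: h=6, h2=1, slots 6,0 occupied -> index 1.
Table: [834, 120, 450, ∅, ∅, 260, 491]

3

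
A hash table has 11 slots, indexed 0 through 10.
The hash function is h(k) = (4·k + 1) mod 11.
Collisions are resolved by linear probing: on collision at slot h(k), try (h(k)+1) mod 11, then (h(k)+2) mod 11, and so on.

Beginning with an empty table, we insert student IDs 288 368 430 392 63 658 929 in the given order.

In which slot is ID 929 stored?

288 hashes to 9; slot 9 is free => place at 9.
368 hashes to 10; slot 10 is free => place at 10.
430 hashes to 5; slot 5 is free => place at 5.
392 hashes to 7; slot 7 is free => place at 7.
63 hashes to 0; slot 0 is free => place at 0.
658 hashes to 4; slot 4 is free => place at 4.
929 hashes to 10; 10,0 taken => place at 1.
Table: [63, 929, ∅, ∅, 658, 430, ∅, 392, ∅, 288, 368]

1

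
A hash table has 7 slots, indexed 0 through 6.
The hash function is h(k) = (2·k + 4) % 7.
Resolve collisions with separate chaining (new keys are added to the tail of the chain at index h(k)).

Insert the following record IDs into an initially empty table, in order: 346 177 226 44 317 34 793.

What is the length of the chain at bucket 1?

5

Insert 346: h=3, bucket 3 empty → new chain.
Insert 177: h=1, bucket 1 empty → new chain.
Insert 226: h=1, bucket 1 nonempty → append to chain.
Insert 44: h=1, bucket 1 nonempty → append to chain.
Insert 317: h=1, bucket 1 nonempty → append to chain.
Insert 34: h=2, bucket 2 empty → new chain.
Insert 793: h=1, bucket 1 nonempty → append to chain.
Final buckets:
0: ∅
1: 177 -> 226 -> 44 -> 317 -> 793
2: 34
3: 346
4: ∅
5: ∅
6: ∅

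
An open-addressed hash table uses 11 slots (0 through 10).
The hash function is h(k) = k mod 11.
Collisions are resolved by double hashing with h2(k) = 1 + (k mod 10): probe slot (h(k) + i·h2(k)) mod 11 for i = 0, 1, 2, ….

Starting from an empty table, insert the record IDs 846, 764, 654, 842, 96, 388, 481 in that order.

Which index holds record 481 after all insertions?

846: h=10 -> slot 10
764: h=5 -> slot 5
654: h=5, h2=5, probe 5,10,4 -> slot 4
842: h=6 -> slot 6
96: h=8 -> slot 8
388: h=3 -> slot 3
481: h=8, h2=2, probe 8,10,1 -> slot 1
Table: [-, 481, -, 388, 654, 764, 842, -, 96, -, 846]

1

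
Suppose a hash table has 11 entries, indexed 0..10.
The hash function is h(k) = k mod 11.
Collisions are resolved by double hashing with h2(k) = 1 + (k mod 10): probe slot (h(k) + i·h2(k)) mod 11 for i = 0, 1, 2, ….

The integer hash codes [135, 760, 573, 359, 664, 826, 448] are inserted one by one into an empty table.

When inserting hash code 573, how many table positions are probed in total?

2

Insert 135: h=3, slot 3 empty → index 3.
Insert 760: h=1, slot 1 empty → index 1.
Insert 573: h=1, h2=4, slot 1 occupied → index 5.
Insert 359: h=7, slot 7 empty → index 7.
Insert 664: h=4, slot 4 empty → index 4.
Insert 826: h=1, h2=7, slot 1 occupied → index 8.
Insert 448: h=8, h2=9, slot 8 occupied → index 6.
Table: [-, 760, -, 135, 664, 573, 448, 359, 826, -, -]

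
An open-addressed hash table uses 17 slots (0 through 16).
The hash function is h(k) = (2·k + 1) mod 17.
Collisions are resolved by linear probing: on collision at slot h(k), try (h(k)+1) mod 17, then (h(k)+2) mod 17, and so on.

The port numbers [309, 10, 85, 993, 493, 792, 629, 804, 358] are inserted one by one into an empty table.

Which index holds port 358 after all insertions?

6

Insert 309: h=7, slot 7 empty -> index 7.
Insert 10: h=4, slot 4 empty -> index 4.
Insert 85: h=1, slot 1 empty -> index 1.
Insert 993: h=15, slot 15 empty -> index 15.
Insert 493: h=1, slot 1 occupied -> index 2.
Insert 792: h=4, slot 4 occupied -> index 5.
Insert 629: h=1, slots 1,2 occupied -> index 3.
Insert 804: h=11, slot 11 empty -> index 11.
Insert 358: h=3, slots 3,4,5 occupied -> index 6.
Table: [-, 85, 493, 629, 10, 792, 358, 309, -, -, -, 804, -, -, -, 993, -]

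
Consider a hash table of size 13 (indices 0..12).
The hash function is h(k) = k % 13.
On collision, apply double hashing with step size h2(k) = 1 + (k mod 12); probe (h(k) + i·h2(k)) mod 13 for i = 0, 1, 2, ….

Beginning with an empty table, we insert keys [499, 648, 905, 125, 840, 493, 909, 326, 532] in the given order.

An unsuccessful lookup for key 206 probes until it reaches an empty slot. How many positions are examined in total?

4

499 hashes to 5; slot 5 is free → place at 5.
648 hashes to 11; slot 11 is free → place at 11.
905 hashes to 8; slot 8 is free → place at 8.
125 hashes to 8, h2=6; 8 taken → place at 1.
840 hashes to 8, h2=1; 8 taken → place at 9.
493 hashes to 12; slot 12 is free → place at 12.
909 hashes to 12, h2=10; 12,9 taken → place at 6.
326 hashes to 1, h2=3; 1 taken → place at 4.
532 hashes to 12, h2=5; 12,4,9,1,6,11 taken → place at 3.
Table: [∅, 125, ∅, 532, 326, 499, 909, ∅, 905, 840, ∅, 648, 493]
Lookup 206: h=11, h2=3, probe 11,1,4,7 → slot 7 empty, not found.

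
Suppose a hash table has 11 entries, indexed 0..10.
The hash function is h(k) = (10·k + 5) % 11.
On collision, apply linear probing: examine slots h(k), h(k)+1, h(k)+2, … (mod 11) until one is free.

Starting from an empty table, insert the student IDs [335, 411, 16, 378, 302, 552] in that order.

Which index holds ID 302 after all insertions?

4

335: h=0 -> slot 0
411: h=1 -> slot 1
16: h=0, probe 0,1,2 -> slot 2
378: h=1, probe 1,2,3 -> slot 3
302: h=0, probe 0,1,2,3,4 -> slot 4
552: h=3, probe 3,4,5 -> slot 5
Table: [335, 411, 16, 378, 302, 552, —, —, —, —, —]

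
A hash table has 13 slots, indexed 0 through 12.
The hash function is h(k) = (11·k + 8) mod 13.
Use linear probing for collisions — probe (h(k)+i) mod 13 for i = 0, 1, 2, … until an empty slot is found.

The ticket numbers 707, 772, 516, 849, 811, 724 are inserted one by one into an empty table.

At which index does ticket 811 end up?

1

707: h=11 => slot 11
772: h=11, probe 11,12 => slot 12
516: h=3 => slot 3
849: h=0 => slot 0
811: h=11, probe 11,12,0,1 => slot 1
724: h=3, probe 3,4 => slot 4
Table: [849, 811, —, 516, 724, —, —, —, —, —, —, 707, 772]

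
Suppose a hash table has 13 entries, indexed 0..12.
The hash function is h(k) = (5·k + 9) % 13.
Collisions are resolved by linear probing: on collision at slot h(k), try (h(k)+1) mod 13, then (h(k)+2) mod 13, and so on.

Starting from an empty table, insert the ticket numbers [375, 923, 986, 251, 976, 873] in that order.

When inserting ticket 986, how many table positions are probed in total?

375: h=12 → slot 12
923: h=9 → slot 9
986: h=12, probe 12,0 → slot 0
251: h=3 → slot 3
976: h=1 → slot 1
873: h=6 → slot 6
Table: [986, 976, —, 251, —, —, 873, —, —, 923, —, —, 375]

2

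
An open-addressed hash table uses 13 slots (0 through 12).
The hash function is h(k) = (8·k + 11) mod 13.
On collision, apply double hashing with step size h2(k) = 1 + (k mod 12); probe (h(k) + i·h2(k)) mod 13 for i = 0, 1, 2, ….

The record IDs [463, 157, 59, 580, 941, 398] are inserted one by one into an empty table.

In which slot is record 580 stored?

7

463 hashes to 10; slot 10 is free => place at 10.
157 hashes to 6; slot 6 is free => place at 6.
59 hashes to 2; slot 2 is free => place at 2.
580 hashes to 10, h2=5; 10,2 taken => place at 7.
941 hashes to 12; slot 12 is free => place at 12.
398 hashes to 10, h2=3; 10 taken => place at 0.
Table: [398, —, 59, —, —, —, 157, 580, —, —, 463, —, 941]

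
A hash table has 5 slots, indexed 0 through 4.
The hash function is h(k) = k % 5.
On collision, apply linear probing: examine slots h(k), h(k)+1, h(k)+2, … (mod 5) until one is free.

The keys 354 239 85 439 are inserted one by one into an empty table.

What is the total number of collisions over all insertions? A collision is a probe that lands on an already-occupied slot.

354: h=4 → slot 4
239: h=4, probe 4,0 → slot 0
85: h=0, probe 0,1 → slot 1
439: h=4, probe 4,0,1,2 → slot 2
Table: [239, 85, 439, —, 354]

5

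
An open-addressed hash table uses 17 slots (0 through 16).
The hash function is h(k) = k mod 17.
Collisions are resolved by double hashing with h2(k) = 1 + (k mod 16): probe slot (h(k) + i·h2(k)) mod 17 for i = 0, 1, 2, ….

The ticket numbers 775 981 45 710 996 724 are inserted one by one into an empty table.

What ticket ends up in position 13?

710

Insert 775: h=10, slot 10 empty → index 10.
Insert 981: h=12, slot 12 empty → index 12.
Insert 45: h=11, slot 11 empty → index 11.
Insert 710: h=13, slot 13 empty → index 13.
Insert 996: h=10, h2=5, slot 10 occupied → index 15.
Insert 724: h=10, h2=5, slots 10,15 occupied → index 3.
Table: [., ., ., 724, ., ., ., ., ., ., 775, 45, 981, 710, ., 996, .]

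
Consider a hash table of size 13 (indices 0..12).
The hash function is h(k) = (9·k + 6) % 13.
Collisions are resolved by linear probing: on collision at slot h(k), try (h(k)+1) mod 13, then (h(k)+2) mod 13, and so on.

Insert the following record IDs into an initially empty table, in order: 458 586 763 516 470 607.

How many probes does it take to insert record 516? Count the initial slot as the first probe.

458: h=7 => slot 7
586: h=2 => slot 2
763: h=9 => slot 9
516: h=9, probe 9,10 => slot 10
470: h=11 => slot 11
607: h=9, probe 9,10,11,12 => slot 12
Table: [_, _, 586, _, _, _, _, 458, _, 763, 516, 470, 607]

2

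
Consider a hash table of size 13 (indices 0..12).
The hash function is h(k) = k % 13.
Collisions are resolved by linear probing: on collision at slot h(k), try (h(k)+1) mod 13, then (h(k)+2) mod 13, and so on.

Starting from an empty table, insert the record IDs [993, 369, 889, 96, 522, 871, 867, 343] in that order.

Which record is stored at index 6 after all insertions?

369

993: h=5 => slot 5
369: h=5, probe 5,6 => slot 6
889: h=5, probe 5,6,7 => slot 7
96: h=5, probe 5,6,7,8 => slot 8
522: h=2 => slot 2
871: h=0 => slot 0
867: h=9 => slot 9
343: h=5, probe 5,6,7,8,9,10 => slot 10
Table: [871, —, 522, —, —, 993, 369, 889, 96, 867, 343, —, —]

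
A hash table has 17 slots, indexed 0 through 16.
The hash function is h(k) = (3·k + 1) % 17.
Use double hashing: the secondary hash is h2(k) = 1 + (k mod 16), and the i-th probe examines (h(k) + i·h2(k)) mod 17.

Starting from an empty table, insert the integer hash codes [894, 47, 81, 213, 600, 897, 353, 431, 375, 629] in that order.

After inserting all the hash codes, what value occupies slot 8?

Insert 894: h=14, slot 14 empty -> index 14.
Insert 47: h=6, slot 6 empty -> index 6.
Insert 81: h=6, h2=2, slot 6 occupied -> index 8.
Insert 213: h=11, slot 11 empty -> index 11.
Insert 600: h=16, slot 16 empty -> index 16.
Insert 897: h=6, h2=2, slots 6,8 occupied -> index 10.
Insert 353: h=6, h2=2, slots 6,8,10 occupied -> index 12.
Insert 431: h=2, slot 2 empty -> index 2.
Insert 375: h=4, slot 4 empty -> index 4.
Insert 629: h=1, slot 1 empty -> index 1.
Table: [—, 629, 431, —, 375, —, 47, —, 81, —, 897, 213, 353, —, 894, —, 600]

81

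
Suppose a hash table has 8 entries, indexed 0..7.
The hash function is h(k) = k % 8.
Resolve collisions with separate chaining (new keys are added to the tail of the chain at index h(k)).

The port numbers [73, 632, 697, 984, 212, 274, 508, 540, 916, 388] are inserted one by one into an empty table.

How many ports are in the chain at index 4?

73 -> bucket 1
632 -> bucket 0
697 -> bucket 1 (collision)
984 -> bucket 0 (collision)
212 -> bucket 4
274 -> bucket 2
508 -> bucket 4 (collision)
540 -> bucket 4 (collision)
916 -> bucket 4 (collision)
388 -> bucket 4 (collision)
Final buckets:
0: 632 -> 984
1: 73 -> 697
2: 274
3: _
4: 212 -> 508 -> 540 -> 916 -> 388
5: _
6: _
7: _

5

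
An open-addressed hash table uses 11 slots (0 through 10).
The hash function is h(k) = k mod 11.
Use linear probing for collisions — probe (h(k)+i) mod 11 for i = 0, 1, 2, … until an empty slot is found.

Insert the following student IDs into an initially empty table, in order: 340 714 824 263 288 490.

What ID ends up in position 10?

Insert 340: h=10, slot 10 empty => index 10.
Insert 714: h=10, slot 10 occupied => index 0.
Insert 824: h=10, slots 10,0 occupied => index 1.
Insert 263: h=10, slots 10,0,1 occupied => index 2.
Insert 288: h=2, slot 2 occupied => index 3.
Insert 490: h=6, slot 6 empty => index 6.
Table: [714, 824, 263, 288, ∅, ∅, 490, ∅, ∅, ∅, 340]

340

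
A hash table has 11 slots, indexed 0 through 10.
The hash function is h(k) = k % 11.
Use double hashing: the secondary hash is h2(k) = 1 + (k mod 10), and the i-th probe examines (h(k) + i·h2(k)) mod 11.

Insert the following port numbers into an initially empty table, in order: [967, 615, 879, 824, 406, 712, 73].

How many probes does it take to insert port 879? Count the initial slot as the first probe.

967: h=10 -> slot 10
615: h=10, h2=6, probe 10,5 -> slot 5
879: h=10, h2=10, probe 10,9 -> slot 9
824: h=10, h2=5, probe 10,4 -> slot 4
406: h=10, h2=7, probe 10,6 -> slot 6
712: h=8 -> slot 8
73: h=7 -> slot 7
Table: [∅, ∅, ∅, ∅, 824, 615, 406, 73, 712, 879, 967]

2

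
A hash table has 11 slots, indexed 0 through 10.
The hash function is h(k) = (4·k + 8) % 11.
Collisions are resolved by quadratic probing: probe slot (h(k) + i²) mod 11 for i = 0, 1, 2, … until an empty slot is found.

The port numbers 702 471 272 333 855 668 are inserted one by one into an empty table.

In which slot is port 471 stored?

Insert 702: h=0, slot 0 empty → index 0.
Insert 471: h=0, slot 0 occupied → index 1.
Insert 272: h=7, slot 7 empty → index 7.
Insert 333: h=9, slot 9 empty → index 9.
Insert 855: h=7, slot 7 occupied → index 8.
Insert 668: h=7, slots 7,8,0 occupied → index 5.
Table: [702, 471, -, -, -, 668, -, 272, 855, 333, -]

1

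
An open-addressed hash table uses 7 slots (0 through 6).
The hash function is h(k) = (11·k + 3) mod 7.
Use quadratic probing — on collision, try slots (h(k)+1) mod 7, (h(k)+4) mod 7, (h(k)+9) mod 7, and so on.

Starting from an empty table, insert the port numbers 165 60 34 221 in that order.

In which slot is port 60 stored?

165: h=5 => slot 5
60: h=5, probe 5,6 => slot 6
34: h=6, probe 6,0 => slot 0
221: h=5, probe 5,6,2 => slot 2
Table: [34, ., 221, ., ., 165, 60]

6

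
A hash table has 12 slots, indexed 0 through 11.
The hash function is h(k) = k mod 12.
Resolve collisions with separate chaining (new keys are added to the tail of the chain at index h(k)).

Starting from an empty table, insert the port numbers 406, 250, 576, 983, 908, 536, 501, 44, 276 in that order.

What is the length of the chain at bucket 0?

Insert 406: h=10, bucket 10 empty → new chain.
Insert 250: h=10, bucket 10 nonempty → append to chain.
Insert 576: h=0, bucket 0 empty → new chain.
Insert 983: h=11, bucket 11 empty → new chain.
Insert 908: h=8, bucket 8 empty → new chain.
Insert 536: h=8, bucket 8 nonempty → append to chain.
Insert 501: h=9, bucket 9 empty → new chain.
Insert 44: h=8, bucket 8 nonempty → append to chain.
Insert 276: h=0, bucket 0 nonempty → append to chain.
Final buckets:
0: 576 -> 276
1: ∅
2: ∅
3: ∅
4: ∅
5: ∅
6: ∅
7: ∅
8: 908 -> 536 -> 44
9: 501
10: 406 -> 250
11: 983

2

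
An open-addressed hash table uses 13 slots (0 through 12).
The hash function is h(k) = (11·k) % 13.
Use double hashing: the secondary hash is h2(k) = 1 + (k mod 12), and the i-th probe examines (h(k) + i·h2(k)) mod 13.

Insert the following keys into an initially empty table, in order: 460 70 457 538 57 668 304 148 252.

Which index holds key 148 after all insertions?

10

460: h=3 → slot 3
70: h=3, h2=11, probe 3,1 → slot 1
457: h=9 → slot 9
538: h=3, h2=11, probe 3,1,12 → slot 12
57: h=3, h2=10, probe 3,0 → slot 0
668: h=3, h2=9, probe 3,12,8 → slot 8
304: h=3, h2=5, probe 3,8,0,5 → slot 5
148: h=3, h2=5, probe 3,8,0,5,10 → slot 10
252: h=3, h2=1, probe 3,4 → slot 4
Table: [57, 70, _, 460, 252, 304, _, _, 668, 457, 148, _, 538]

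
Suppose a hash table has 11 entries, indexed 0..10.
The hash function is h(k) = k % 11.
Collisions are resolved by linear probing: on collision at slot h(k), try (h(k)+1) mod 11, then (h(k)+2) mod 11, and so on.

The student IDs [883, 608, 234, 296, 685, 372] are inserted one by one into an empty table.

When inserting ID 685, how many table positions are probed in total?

Insert 883: h=3, slot 3 empty => index 3.
Insert 608: h=3, slot 3 occupied => index 4.
Insert 234: h=3, slots 3,4 occupied => index 5.
Insert 296: h=10, slot 10 empty => index 10.
Insert 685: h=3, slots 3,4,5 occupied => index 6.
Insert 372: h=9, slot 9 empty => index 9.
Table: [., ., ., 883, 608, 234, 685, ., ., 372, 296]

4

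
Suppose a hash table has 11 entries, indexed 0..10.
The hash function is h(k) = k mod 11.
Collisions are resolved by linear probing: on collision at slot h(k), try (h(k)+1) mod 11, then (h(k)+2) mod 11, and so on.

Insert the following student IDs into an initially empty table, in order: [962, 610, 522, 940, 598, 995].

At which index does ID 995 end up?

962 hashes to 5; slot 5 is free → place at 5.
610 hashes to 5; 5 taken → place at 6.
522 hashes to 5; 5,6 taken → place at 7.
940 hashes to 5; 5,6,7 taken → place at 8.
598 hashes to 4; slot 4 is free → place at 4.
995 hashes to 5; 5,6,7,8 taken → place at 9.
Table: [—, —, —, —, 598, 962, 610, 522, 940, 995, —]

9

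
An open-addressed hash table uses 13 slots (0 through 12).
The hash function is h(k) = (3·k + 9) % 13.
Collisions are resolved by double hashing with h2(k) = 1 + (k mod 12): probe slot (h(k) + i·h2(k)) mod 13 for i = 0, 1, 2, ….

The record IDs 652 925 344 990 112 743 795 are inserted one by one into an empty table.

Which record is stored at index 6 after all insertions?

Insert 652: h=2, slot 2 empty -> index 2.
Insert 925: h=2, h2=2, slot 2 occupied -> index 4.
Insert 344: h=1, slot 1 empty -> index 1.
Insert 990: h=2, h2=7, slot 2 occupied -> index 9.
Insert 112: h=7, slot 7 empty -> index 7.
Insert 743: h=2, h2=12, slots 2,1 occupied -> index 0.
Insert 795: h=2, h2=4, slot 2 occupied -> index 6.
Table: [743, 344, 652, ∅, 925, ∅, 795, 112, ∅, 990, ∅, ∅, ∅]

795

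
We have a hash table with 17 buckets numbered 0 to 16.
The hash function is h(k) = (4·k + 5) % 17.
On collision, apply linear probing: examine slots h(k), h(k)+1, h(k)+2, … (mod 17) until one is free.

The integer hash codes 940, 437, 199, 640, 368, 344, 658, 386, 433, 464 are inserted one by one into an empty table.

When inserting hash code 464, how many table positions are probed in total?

2

940: h=8 → slot 8
437: h=2 → slot 2
199: h=2, probe 2,3 → slot 3
640: h=15 → slot 15
368: h=15, probe 15,16 → slot 16
344: h=4 → slot 4
658: h=2, probe 2,3,4,5 → slot 5
386: h=2, probe 2,3,4,5,6 → slot 6
433: h=3, probe 3,4,5,6,7 → slot 7
464: h=8, probe 8,9 → slot 9
Table: [., ., 437, 199, 344, 658, 386, 433, 940, 464, ., ., ., ., ., 640, 368]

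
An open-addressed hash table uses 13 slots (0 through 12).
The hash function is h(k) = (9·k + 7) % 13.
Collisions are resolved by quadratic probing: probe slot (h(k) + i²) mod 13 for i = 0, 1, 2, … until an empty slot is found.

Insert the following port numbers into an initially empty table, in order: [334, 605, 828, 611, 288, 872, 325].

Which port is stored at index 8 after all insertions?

Insert 334: h=10, slot 10 empty -> index 10.
Insert 605: h=5, slot 5 empty -> index 5.
Insert 828: h=10, slot 10 occupied -> index 11.
Insert 611: h=7, slot 7 empty -> index 7.
Insert 288: h=12, slot 12 empty -> index 12.
Insert 872: h=3, slot 3 empty -> index 3.
Insert 325: h=7, slot 7 occupied -> index 8.
Table: [-, -, -, 872, -, 605, -, 611, 325, -, 334, 828, 288]

325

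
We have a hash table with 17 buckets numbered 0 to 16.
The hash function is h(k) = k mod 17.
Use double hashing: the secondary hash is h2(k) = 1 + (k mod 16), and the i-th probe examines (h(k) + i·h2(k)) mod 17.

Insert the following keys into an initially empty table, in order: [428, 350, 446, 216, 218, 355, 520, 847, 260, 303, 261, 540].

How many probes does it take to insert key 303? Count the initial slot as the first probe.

Insert 428: h=3, slot 3 empty -> index 3.
Insert 350: h=10, slot 10 empty -> index 10.
Insert 446: h=4, slot 4 empty -> index 4.
Insert 216: h=12, slot 12 empty -> index 12.
Insert 218: h=14, slot 14 empty -> index 14.
Insert 355: h=15, slot 15 empty -> index 15.
Insert 520: h=10, h2=9, slot 10 occupied -> index 2.
Insert 847: h=14, h2=16, slot 14 occupied -> index 13.
Insert 260: h=5, slot 5 empty -> index 5.
Insert 303: h=14, h2=16, slots 14,13,12 occupied -> index 11.
Insert 261: h=6, slot 6 empty -> index 6.
Insert 540: h=13, h2=13, slot 13 occupied -> index 9.
Table: [∅, ∅, 520, 428, 446, 260, 261, ∅, ∅, 540, 350, 303, 216, 847, 218, 355, ∅]

4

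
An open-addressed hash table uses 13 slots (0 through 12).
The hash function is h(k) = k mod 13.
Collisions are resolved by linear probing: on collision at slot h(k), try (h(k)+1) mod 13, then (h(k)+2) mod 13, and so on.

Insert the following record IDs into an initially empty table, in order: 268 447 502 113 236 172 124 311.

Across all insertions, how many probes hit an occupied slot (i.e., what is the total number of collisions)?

2

268: h=8 -> slot 8
447: h=5 -> slot 5
502: h=8, probe 8,9 -> slot 9
113: h=9, probe 9,10 -> slot 10
236: h=2 -> slot 2
172: h=3 -> slot 3
124: h=7 -> slot 7
311: h=12 -> slot 12
Table: [_, _, 236, 172, _, 447, _, 124, 268, 502, 113, _, 311]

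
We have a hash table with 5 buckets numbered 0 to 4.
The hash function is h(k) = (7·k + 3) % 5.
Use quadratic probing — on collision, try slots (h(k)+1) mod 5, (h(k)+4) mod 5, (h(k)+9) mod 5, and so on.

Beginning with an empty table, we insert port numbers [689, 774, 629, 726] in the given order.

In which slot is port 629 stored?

0

689 hashes to 1; slot 1 is free => place at 1.
774 hashes to 1; 1 taken => place at 2.
629 hashes to 1; 1,2 taken => place at 0.
726 hashes to 0; 0,1 taken => place at 4.
Table: [629, 689, 774, -, 726]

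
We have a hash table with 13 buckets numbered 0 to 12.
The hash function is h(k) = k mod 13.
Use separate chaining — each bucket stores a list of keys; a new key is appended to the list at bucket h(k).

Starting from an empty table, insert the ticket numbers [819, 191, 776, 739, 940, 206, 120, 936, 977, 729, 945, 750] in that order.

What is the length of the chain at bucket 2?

Insert 819: h=0, bucket 0 empty -> new chain.
Insert 191: h=9, bucket 9 empty -> new chain.
Insert 776: h=9, bucket 9 nonempty -> append to chain.
Insert 739: h=11, bucket 11 empty -> new chain.
Insert 940: h=4, bucket 4 empty -> new chain.
Insert 206: h=11, bucket 11 nonempty -> append to chain.
Insert 120: h=3, bucket 3 empty -> new chain.
Insert 936: h=0, bucket 0 nonempty -> append to chain.
Insert 977: h=2, bucket 2 empty -> new chain.
Insert 729: h=1, bucket 1 empty -> new chain.
Insert 945: h=9, bucket 9 nonempty -> append to chain.
Insert 750: h=9, bucket 9 nonempty -> append to chain.
Final buckets:
0: 819 -> 936
1: 729
2: 977
3: 120
4: 940
5: _
6: _
7: _
8: _
9: 191 -> 776 -> 945 -> 750
10: _
11: 739 -> 206
12: _

1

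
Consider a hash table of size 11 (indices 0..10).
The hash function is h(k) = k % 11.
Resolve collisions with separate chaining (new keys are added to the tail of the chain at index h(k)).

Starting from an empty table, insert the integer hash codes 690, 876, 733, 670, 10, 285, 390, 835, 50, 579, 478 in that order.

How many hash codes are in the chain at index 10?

690 -> bucket 8
876 -> bucket 7
733 -> bucket 7 (collision)
670 -> bucket 10
10 -> bucket 10 (collision)
285 -> bucket 10 (collision)
390 -> bucket 5
835 -> bucket 10 (collision)
50 -> bucket 6
579 -> bucket 7 (collision)
478 -> bucket 5 (collision)
Final buckets:
0: —
1: —
2: —
3: —
4: —
5: 390 -> 478
6: 50
7: 876 -> 733 -> 579
8: 690
9: —
10: 670 -> 10 -> 285 -> 835

4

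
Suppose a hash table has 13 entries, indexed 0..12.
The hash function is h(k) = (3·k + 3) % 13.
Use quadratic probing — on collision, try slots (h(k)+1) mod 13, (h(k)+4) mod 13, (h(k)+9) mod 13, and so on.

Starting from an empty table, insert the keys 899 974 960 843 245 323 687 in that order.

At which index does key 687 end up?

899 hashes to 9; slot 9 is free → place at 9.
974 hashes to 0; slot 0 is free → place at 0.
960 hashes to 10; slot 10 is free → place at 10.
843 hashes to 10; 10 taken → place at 11.
245 hashes to 10; 10,11 taken → place at 1.
323 hashes to 10; 10,11,1 taken → place at 6.
687 hashes to 10; 10,11,1,6,0,9 taken → place at 7.
Table: [974, 245, ., ., ., ., 323, 687, ., 899, 960, 843, .]

7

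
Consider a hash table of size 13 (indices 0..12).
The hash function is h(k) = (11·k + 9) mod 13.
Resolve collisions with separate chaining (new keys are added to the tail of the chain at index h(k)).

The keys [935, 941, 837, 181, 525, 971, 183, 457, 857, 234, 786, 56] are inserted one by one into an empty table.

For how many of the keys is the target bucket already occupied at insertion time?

4

Insert 935: h=11, bucket 11 empty → new chain.
Insert 941: h=12, bucket 12 empty → new chain.
Insert 837: h=12, bucket 12 nonempty → append to chain.
Insert 181: h=11, bucket 11 nonempty → append to chain.
Insert 525: h=12, bucket 12 nonempty → append to chain.
Insert 971: h=4, bucket 4 empty → new chain.
Insert 183: h=7, bucket 7 empty → new chain.
Insert 457: h=5, bucket 5 empty → new chain.
Insert 857: h=11, bucket 11 nonempty → append to chain.
Insert 234: h=9, bucket 9 empty → new chain.
Insert 786: h=10, bucket 10 empty → new chain.
Insert 56: h=1, bucket 1 empty → new chain.
Final buckets:
0: ∅
1: 56
2: ∅
3: ∅
4: 971
5: 457
6: ∅
7: 183
8: ∅
9: 234
10: 786
11: 935 -> 181 -> 857
12: 941 -> 837 -> 525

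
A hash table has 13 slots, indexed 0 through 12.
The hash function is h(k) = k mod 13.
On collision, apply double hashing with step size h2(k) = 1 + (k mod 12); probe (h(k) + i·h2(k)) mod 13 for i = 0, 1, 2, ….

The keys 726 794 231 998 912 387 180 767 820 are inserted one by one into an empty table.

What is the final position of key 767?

9

Insert 726: h=11, slot 11 empty → index 11.
Insert 794: h=1, slot 1 empty → index 1.
Insert 231: h=10, slot 10 empty → index 10.
Insert 998: h=10, h2=3, slot 10 occupied → index 0.
Insert 912: h=2, slot 2 empty → index 2.
Insert 387: h=10, h2=4, slots 10,1 occupied → index 5.
Insert 180: h=11, h2=1, slot 11 occupied → index 12.
Insert 767: h=0, h2=12, slots 0,12,11,10 occupied → index 9.
Insert 820: h=1, h2=5, slot 1 occupied → index 6.
Table: [998, 794, 912, -, -, 387, 820, -, -, 767, 231, 726, 180]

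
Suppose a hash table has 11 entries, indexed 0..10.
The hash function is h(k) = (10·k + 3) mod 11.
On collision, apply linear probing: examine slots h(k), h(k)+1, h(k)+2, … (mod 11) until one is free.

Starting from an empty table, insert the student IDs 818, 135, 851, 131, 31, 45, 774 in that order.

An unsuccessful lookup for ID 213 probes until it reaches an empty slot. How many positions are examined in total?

Insert 818: h=10, slot 10 empty → index 10.
Insert 135: h=0, slot 0 empty → index 0.
Insert 851: h=10, slots 10,0 occupied → index 1.
Insert 131: h=4, slot 4 empty → index 4.
Insert 31: h=5, slot 5 empty → index 5.
Insert 45: h=2, slot 2 empty → index 2.
Insert 774: h=10, slots 10,0,1,2 occupied → index 3.
Table: [135, 851, 45, 774, 131, 31, -, -, -, -, 818]
Lookup 213: h=10, probe 10,0,1,2,3,4,5,6 → slot 6 empty, not found.

8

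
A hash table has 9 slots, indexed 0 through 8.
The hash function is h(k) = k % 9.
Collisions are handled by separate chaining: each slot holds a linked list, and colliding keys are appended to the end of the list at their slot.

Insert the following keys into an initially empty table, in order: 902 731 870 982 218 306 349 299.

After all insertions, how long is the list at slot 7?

Insert 902: h=2, bucket 2 empty -> new chain.
Insert 731: h=2, bucket 2 nonempty -> append to chain.
Insert 870: h=6, bucket 6 empty -> new chain.
Insert 982: h=1, bucket 1 empty -> new chain.
Insert 218: h=2, bucket 2 nonempty -> append to chain.
Insert 306: h=0, bucket 0 empty -> new chain.
Insert 349: h=7, bucket 7 empty -> new chain.
Insert 299: h=2, bucket 2 nonempty -> append to chain.
Final buckets:
0: 306
1: 982
2: 902 -> 731 -> 218 -> 299
3: —
4: —
5: —
6: 870
7: 349
8: —

1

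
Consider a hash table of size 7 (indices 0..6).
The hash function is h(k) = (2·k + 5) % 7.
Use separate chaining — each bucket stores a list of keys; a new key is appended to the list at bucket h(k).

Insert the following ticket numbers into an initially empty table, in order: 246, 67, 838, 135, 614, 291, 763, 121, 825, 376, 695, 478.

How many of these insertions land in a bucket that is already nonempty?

6

Insert 246: h=0, bucket 0 empty → new chain.
Insert 67: h=6, bucket 6 empty → new chain.
Insert 838: h=1, bucket 1 empty → new chain.
Insert 135: h=2, bucket 2 empty → new chain.
Insert 614: h=1, bucket 1 nonempty → append to chain.
Insert 291: h=6, bucket 6 nonempty → append to chain.
Insert 763: h=5, bucket 5 empty → new chain.
Insert 121: h=2, bucket 2 nonempty → append to chain.
Insert 825: h=3, bucket 3 empty → new chain.
Insert 376: h=1, bucket 1 nonempty → append to chain.
Insert 695: h=2, bucket 2 nonempty → append to chain.
Insert 478: h=2, bucket 2 nonempty → append to chain.
Final buckets:
0: 246
1: 838 -> 614 -> 376
2: 135 -> 121 -> 695 -> 478
3: 825
4: -
5: 763
6: 67 -> 291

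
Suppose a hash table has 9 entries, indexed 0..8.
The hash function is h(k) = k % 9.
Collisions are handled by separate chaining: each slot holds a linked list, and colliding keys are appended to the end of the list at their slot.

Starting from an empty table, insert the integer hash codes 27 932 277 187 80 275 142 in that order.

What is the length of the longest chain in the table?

27 -> bucket 0
932 -> bucket 5
277 -> bucket 7
187 -> bucket 7 (collision)
80 -> bucket 8
275 -> bucket 5 (collision)
142 -> bucket 7 (collision)
Final buckets:
0: 27
1: -
2: -
3: -
4: -
5: 932 -> 275
6: -
7: 277 -> 187 -> 142
8: 80

3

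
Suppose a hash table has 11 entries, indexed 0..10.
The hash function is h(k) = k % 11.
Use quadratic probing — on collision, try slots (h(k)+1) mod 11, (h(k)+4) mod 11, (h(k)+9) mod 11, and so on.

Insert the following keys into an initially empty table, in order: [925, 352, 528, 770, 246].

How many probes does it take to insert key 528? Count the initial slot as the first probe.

3

925 hashes to 1; slot 1 is free -> place at 1.
352 hashes to 0; slot 0 is free -> place at 0.
528 hashes to 0; 0,1 taken -> place at 4.
770 hashes to 0; 0,1,4 taken -> place at 9.
246 hashes to 4; 4 taken -> place at 5.
Table: [352, 925, -, -, 528, 246, -, -, -, 770, -]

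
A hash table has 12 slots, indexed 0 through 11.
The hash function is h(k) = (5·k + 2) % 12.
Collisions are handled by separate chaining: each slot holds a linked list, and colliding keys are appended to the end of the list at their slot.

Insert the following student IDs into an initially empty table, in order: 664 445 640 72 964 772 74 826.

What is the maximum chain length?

Insert 664: h=10, bucket 10 empty → new chain.
Insert 445: h=7, bucket 7 empty → new chain.
Insert 640: h=10, bucket 10 nonempty → append to chain.
Insert 72: h=2, bucket 2 empty → new chain.
Insert 964: h=10, bucket 10 nonempty → append to chain.
Insert 772: h=10, bucket 10 nonempty → append to chain.
Insert 74: h=0, bucket 0 empty → new chain.
Insert 826: h=4, bucket 4 empty → new chain.
Final buckets:
0: 74
1: ∅
2: 72
3: ∅
4: 826
5: ∅
6: ∅
7: 445
8: ∅
9: ∅
10: 664 -> 640 -> 964 -> 772
11: ∅

4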